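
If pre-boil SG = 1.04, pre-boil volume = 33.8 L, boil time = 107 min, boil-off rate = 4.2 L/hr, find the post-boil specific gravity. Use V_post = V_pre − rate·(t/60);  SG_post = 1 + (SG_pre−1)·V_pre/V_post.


V_post = 33.8 − 4.2·(107/60) = 26.3100
SG_post = 1 + (1.04 − 1)·33.8/26.3100

1.0514


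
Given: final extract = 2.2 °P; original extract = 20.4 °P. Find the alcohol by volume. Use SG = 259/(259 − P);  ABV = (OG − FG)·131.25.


OG = 259/(259 − 20.4) = 1.0855
FG = 259/(259 − 2.2) = 1.0086
ABV = (1.0855 − 1.0086)·131.25

10.0973 % ABV


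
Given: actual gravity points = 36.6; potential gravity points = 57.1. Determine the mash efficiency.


efficiency = actual / potential × 100
efficiency = 36.6 / 57.1 × 100

64.0981 %


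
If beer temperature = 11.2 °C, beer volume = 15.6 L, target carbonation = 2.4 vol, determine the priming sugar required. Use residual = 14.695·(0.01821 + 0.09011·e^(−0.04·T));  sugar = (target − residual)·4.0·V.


residual = 14.695·(0.01821 + 0.09011·e^(−0.04·11.2)) = 1.1136
sugar = (2.4 − 1.1136)·4.0·15.6

80.2706 g


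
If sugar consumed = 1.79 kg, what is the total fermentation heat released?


Q = m_sugar · 590 kJ/kg
Q = 1.79 · 590

1056.1000 kJ


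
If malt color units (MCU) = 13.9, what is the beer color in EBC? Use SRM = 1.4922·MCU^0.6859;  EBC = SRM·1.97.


SRM = 1.4922·13.9^0.6859 = 9.0745
EBC = 9.0745·1.97

17.8767 EBC


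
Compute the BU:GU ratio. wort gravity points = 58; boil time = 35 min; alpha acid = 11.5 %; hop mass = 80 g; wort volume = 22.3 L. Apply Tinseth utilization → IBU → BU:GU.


U = 1.65·0.000125^(GP/1000)·(1−e^(−0.04t))/4.15;  IBU = (α/100)·m·U·1000/V;  BU:GU = IBU/GP
U = 1.65·0.000125^(58/1000)·(1−e^(−0.04·35))/4.15 = 0.1779
IBU = (11.5/100)·80·0.1779·1000/22.3 = 73.3782
BU:GU = 73.3782/58

1.2651


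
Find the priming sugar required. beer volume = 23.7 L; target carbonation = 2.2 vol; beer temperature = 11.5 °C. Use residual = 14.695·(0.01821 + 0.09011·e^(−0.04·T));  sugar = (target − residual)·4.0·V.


residual = 14.695·(0.01821 + 0.09011·e^(−0.04·11.5)) = 1.1035
sugar = (2.2 − 1.1035)·4.0·23.7

103.9462 g


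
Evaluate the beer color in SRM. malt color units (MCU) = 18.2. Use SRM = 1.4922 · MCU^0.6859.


SRM = 1.4922 · 18.2^0.6859

10.9172 SRM


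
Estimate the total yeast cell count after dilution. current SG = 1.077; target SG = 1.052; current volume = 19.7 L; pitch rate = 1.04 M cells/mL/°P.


V_w = V·((SG_c−1)/(SG_t−1)−1);  °P = 259 − 259/SG_t;  cells = rate·(V+V_w)·°P
V_w = 19.7·((1.077−1)/(1.052−1)−1) = 9.4712
V_final = 19.7 + 9.4712 = 29.1712
°P = 259 − 259/1.052 = 12.8023
cells = 1.04·29.1712·12.8023

388.3956 billion cells


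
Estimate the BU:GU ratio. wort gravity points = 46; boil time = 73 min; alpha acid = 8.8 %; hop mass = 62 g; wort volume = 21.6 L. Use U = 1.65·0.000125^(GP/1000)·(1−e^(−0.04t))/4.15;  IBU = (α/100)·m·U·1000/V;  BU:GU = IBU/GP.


U = 1.65·0.000125^(46/1000)·(1−e^(−0.04·73))/4.15 = 0.2488
IBU = (8.8/100)·62·0.2488·1000/21.6 = 62.8400
BU:GU = 62.8400/46

1.3661


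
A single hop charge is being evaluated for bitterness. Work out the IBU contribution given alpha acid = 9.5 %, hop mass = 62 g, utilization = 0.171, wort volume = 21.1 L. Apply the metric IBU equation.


IBU = (α/100)·mass·U·1000 / V
IBU = (9.5/100)·62·0.171·1000 / 21.1

47.7341 IBU


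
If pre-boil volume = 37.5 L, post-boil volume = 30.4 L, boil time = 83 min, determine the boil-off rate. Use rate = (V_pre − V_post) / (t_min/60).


rate = (37.5 − 30.4) / (83/60)

5.1325 L/hr


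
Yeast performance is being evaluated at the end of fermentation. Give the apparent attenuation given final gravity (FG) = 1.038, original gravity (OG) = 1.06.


AA = (OG − FG)/(OG − 1) · 100
AA = (1.06 − 1.038)/(1.06 − 1) · 100

36.6667 %


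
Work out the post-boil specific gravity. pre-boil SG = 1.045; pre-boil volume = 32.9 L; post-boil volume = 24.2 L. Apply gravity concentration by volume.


SG_post = 1 + (SG_pre − 1)·V_pre/V_post
pts_pre = (1.045 − 1)·1000 = 45.0000
pts_post = 45.0000·32.9/24.2 = 61.1777
SG_post = 1 + 61.1777/1000

1.0612


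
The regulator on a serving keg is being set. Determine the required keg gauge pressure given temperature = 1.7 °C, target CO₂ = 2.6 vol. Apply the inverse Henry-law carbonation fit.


psi = vols/(0.01821 + 0.09011·e^(−0.04·T)) − 14.695
psi = 2.6/(0.01821 + 0.09011·e^(−0.04·1.7)) − 14.695

10.6966 psi


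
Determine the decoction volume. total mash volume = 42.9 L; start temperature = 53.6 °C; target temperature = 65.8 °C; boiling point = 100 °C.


V_dec = V_total·(T_target − T_start)/(T_boil − T_start)
V_dec = 42.9·(65.8 − 53.6)/(100 − 53.6)

11.2797 L


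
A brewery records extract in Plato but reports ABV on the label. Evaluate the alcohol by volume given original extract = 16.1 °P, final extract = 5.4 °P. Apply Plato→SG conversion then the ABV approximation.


SG = 259/(259 − P);  ABV = (OG − FG)·131.25
OG = 259/(259 − 16.1) = 1.0663
FG = 259/(259 − 5.4) = 1.0213
ABV = (1.0663 − 1.0213)·131.25

5.9048 % ABV


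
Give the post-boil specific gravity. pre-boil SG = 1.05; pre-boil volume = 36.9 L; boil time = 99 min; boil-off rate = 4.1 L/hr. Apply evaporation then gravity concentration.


V_post = V_pre − rate·(t/60);  SG_post = 1 + (SG_pre−1)·V_pre/V_post
V_post = 36.9 − 4.1·(99/60) = 30.1350
SG_post = 1 + (1.05 − 1)·36.9/30.1350

1.0612


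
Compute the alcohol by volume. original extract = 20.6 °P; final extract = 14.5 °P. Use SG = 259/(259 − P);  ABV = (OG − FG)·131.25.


OG = 259/(259 − 20.6) = 1.0864
FG = 259/(259 − 14.5) = 1.0593
ABV = (1.0864 − 1.0593)·131.25

3.5575 % ABV


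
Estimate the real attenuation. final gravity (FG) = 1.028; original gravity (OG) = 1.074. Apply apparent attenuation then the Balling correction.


AA = (OG−FG)/(OG−1)·100;  RA = AA·0.8192
AA = (1.074 − 1.028)/(1.074 − 1)·100 = 62.1622
RA = 62.1622·0.8192

50.9232 %


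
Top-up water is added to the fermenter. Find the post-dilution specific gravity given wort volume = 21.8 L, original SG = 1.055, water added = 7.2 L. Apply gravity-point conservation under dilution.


SG_new = 1 + (SG_old − 1)·V_old/(V_old + V_water)
pts = (1.055 − 1)·1000·21.8/(21.8 + 7.2) = 41.3448
SG_new = 1 + 41.3448/1000

1.0413


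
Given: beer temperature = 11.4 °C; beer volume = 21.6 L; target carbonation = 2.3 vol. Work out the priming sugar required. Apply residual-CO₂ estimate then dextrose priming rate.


residual = 14.695·(0.01821 + 0.09011·e^(−0.04·T));  sugar = (target − residual)·4.0·V
residual = 14.695·(0.01821 + 0.09011·e^(−0.04·11.4)) = 1.1069
sugar = (2.3 − 1.1069)·4.0·21.6

103.0863 g


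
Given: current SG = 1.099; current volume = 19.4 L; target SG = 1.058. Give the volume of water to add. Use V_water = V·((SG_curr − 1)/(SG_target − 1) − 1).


V_water = 19.4·((1.099 − 1)/(1.058 − 1) − 1)

13.7138 L


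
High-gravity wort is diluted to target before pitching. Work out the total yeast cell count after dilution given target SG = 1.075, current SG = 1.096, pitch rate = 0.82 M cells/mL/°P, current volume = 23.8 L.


V_w = V·((SG_c−1)/(SG_t−1)−1);  °P = 259 − 259/SG_t;  cells = rate·(V+V_w)·°P
V_w = 23.8·((1.096−1)/(1.075−1)−1) = 6.6640
V_final = 23.8 + 6.6640 = 30.4640
°P = 259 − 259/1.075 = 18.0698
cells = 0.82·30.4640·18.0698

451.3915 billion cells


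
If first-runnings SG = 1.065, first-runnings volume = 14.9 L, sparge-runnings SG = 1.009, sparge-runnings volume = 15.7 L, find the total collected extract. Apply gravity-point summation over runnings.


total = Σ (SG_i − 1)·1000·V_i
first = (1.065 − 1)·1000·14.9 = 968.5000
sparge = (1.009 − 1)·1000·15.7 = 141.3000
total = 968.5000 + 141.3000

1109.8000 gravity·L


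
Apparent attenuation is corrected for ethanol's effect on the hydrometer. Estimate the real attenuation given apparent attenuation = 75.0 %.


RA = AA · 0.8192
RA = 75.0 · 0.8192

61.4400 %


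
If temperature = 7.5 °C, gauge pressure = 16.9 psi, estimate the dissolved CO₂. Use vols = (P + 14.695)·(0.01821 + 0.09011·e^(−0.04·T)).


vols = (16.9 + 14.695)·(0.01821 + 0.09011·e^(−0.04·7.5))

2.6845 volumes


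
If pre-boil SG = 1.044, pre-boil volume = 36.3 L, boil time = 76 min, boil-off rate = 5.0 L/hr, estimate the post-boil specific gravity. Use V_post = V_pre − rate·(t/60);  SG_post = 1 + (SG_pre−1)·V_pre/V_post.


V_post = 36.3 − 5.0·(76/60) = 29.9667
SG_post = 1 + (1.044 − 1)·36.3/29.9667

1.0533


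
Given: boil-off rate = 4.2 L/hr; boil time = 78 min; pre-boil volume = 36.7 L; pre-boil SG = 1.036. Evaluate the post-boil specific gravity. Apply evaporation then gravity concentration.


V_post = V_pre − rate·(t/60);  SG_post = 1 + (SG_pre−1)·V_pre/V_post
V_post = 36.7 − 4.2·(78/60) = 31.2400
SG_post = 1 + (1.036 − 1)·36.7/31.2400

1.0423


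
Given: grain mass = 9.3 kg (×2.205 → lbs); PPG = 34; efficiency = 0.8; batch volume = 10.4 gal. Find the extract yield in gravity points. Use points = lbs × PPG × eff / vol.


lbs = 9.3 × 2.205 = 20.5065
points = 20.5065 × 34 × 0.8 / 10.4

53.6324 points


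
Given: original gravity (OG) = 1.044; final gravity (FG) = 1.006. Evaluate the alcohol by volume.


ABV = (OG − FG) · 131.25
ABV = (1.044 − 1.006) · 131.25

4.9875 % ABV


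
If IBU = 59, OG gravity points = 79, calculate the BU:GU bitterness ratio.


BU:GU = IBU / OG_points
BU:GU = 59 / 79

0.7468


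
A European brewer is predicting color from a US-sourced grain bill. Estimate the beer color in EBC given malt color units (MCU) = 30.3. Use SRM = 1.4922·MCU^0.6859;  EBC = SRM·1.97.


SRM = 1.4922·30.3^0.6859 = 15.4863
EBC = 15.4863·1.97

30.5081 EBC


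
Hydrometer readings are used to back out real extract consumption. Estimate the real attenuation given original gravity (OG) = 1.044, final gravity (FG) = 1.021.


AA = (OG−FG)/(OG−1)·100;  RA = AA·0.8192
AA = (1.044 − 1.021)/(1.044 − 1)·100 = 52.2727
RA = 52.2727·0.8192

42.8218 %


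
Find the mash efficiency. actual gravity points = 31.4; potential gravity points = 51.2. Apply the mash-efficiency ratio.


efficiency = actual / potential × 100
efficiency = 31.4 / 51.2 × 100

61.3281 %


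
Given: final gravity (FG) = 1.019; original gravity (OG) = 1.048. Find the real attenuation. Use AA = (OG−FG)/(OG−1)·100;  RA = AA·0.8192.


AA = (1.048 − 1.019)/(1.048 − 1)·100 = 60.4167
RA = 60.4167·0.8192

49.4933 %


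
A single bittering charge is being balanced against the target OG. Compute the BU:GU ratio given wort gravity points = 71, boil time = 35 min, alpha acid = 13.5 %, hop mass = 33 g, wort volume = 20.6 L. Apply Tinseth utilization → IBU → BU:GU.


U = 1.65·0.000125^(GP/1000)·(1−e^(−0.04t))/4.15;  IBU = (α/100)·m·U·1000/V;  BU:GU = IBU/GP
U = 1.65·0.000125^(71/1000)·(1−e^(−0.04·35))/4.15 = 0.1583
IBU = (13.5/100)·33·0.1583·1000/20.6 = 34.2235
BU:GU = 34.2235/71

0.4820


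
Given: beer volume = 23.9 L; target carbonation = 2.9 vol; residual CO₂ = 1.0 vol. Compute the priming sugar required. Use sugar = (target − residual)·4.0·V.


sugar = (2.9 − 1.0)·4.0·23.9

181.6400 g


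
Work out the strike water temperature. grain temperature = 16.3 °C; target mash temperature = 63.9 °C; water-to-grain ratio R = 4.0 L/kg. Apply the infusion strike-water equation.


T_strike = (0.41/R)·(T_mash − T_grain) + T_mash
T_strike = (0.41/4.0)·(63.9 − 16.3) + 63.9

68.7790 °C


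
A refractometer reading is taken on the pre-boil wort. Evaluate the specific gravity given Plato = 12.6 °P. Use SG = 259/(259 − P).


SG = 259/(259 − 12.6)

1.0511


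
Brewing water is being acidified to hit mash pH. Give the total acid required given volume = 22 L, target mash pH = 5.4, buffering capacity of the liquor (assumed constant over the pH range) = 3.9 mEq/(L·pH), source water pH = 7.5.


acid = buffering capacity · (pH_source − pH_target) · V
acid = 3.9 · (7.5 − 5.4) · 22

180.1800 mEq


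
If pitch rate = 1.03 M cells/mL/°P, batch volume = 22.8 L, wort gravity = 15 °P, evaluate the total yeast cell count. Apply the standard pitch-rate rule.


cells (billions) = rate · V_L · °P
cells = 1.03 · 22.8 · 15

352.2600 billion cells


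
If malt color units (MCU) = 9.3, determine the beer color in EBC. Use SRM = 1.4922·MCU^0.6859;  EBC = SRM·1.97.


SRM = 1.4922·9.3^0.6859 = 6.8883
EBC = 6.8883·1.97

13.5699 EBC


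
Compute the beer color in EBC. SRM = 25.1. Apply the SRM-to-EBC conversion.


EBC = SRM · 1.97
EBC = 25.1 · 1.97

49.4470 EBC


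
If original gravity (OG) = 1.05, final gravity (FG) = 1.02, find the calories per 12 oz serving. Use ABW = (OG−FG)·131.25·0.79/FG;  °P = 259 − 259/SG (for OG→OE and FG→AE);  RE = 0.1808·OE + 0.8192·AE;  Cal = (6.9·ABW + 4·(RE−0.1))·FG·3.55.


ABW = (1.05 − 1.02)·131.25·0.79/1.02 = 3.0496
OE = 259 − 259/1.05 = 12.3333 °P
AE = 259 − 259/1.02 = 5.0784 °P
RE = 0.1808·12.3333 + 0.8192·5.0784 = 6.3901 °P
Cal = (6.9·3.0496 + 4·(6.3901−0.1))·1.02·3.55

167.3008 kcal


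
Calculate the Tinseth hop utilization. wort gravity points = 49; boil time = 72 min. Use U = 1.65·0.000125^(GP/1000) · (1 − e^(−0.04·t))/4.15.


bigness = 1.65·0.000125^(49/1000) = 1.0623
boil_factor = (1 − e^(−0.04·72))/4.15 = 0.2274
U = 1.0623 · 0.2274

0.2416


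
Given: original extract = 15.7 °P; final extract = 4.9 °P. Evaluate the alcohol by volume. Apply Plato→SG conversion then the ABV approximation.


SG = 259/(259 − P);  ABV = (OG − FG)·131.25
OG = 259/(259 − 15.7) = 1.0645
FG = 259/(259 − 4.9) = 1.0193
ABV = (1.0645 − 1.0193)·131.25

5.9385 % ABV


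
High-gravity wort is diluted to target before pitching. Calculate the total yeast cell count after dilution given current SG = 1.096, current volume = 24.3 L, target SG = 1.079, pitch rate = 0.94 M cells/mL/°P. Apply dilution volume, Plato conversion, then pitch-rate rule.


V_w = V·((SG_c−1)/(SG_t−1)−1);  °P = 259 − 259/SG_t;  cells = rate·(V+V_w)·°P
V_w = 24.3·((1.096−1)/(1.079−1)−1) = 5.2291
V_final = 24.3 + 5.2291 = 29.5291
°P = 259 − 259/1.079 = 18.9629
cells = 0.94·29.5291·18.9629

526.3610 billion cells


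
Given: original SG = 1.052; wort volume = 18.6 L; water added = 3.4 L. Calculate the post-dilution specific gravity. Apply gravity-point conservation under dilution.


SG_new = 1 + (SG_old − 1)·V_old/(V_old + V_water)
pts = (1.052 − 1)·1000·18.6/(18.6 + 3.4) = 43.9636
SG_new = 1 + 43.9636/1000

1.0440


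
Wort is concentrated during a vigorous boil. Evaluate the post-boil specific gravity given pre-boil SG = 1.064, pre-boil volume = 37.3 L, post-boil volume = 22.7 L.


SG_post = 1 + (SG_pre − 1)·V_pre/V_post
pts_pre = (1.064 − 1)·1000 = 64.0000
pts_post = 64.0000·37.3/22.7 = 105.1630
SG_post = 1 + 105.1630/1000

1.1052


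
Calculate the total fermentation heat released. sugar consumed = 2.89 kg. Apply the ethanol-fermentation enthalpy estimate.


Q = m_sugar · 590 kJ/kg
Q = 2.89 · 590

1705.1000 kJ


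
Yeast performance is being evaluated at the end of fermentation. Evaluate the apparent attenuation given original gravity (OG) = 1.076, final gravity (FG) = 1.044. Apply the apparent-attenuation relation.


AA = (OG − FG)/(OG − 1) · 100
AA = (1.076 − 1.044)/(1.076 − 1) · 100

42.1053 %


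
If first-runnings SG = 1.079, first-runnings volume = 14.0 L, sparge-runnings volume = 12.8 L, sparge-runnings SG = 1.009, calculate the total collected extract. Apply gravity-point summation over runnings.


total = Σ (SG_i − 1)·1000·V_i
first = (1.079 − 1)·1000·14.0 = 1106.0000
sparge = (1.009 − 1)·1000·12.8 = 115.2000
total = 1106.0000 + 115.2000

1221.2000 gravity·L


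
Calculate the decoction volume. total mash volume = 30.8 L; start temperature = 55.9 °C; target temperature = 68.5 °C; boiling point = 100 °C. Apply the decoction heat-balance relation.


V_dec = V_total·(T_target − T_start)/(T_boil − T_start)
V_dec = 30.8·(68.5 − 55.9)/(100 − 55.9)

8.8000 L


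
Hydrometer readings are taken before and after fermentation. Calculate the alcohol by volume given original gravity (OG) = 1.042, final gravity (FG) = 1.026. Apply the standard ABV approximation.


ABV = (OG − FG) · 131.25
ABV = (1.042 − 1.026) · 131.25

2.1000 % ABV


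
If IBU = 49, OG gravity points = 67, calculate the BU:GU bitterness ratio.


BU:GU = IBU / OG_points
BU:GU = 49 / 67

0.7313


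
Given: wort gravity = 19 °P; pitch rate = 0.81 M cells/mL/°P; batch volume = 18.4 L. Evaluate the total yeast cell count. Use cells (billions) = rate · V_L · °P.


cells = 0.81 · 18.4 · 19

283.1760 billion cells


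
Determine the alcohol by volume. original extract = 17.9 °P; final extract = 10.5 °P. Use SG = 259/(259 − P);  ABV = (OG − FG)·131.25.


OG = 259/(259 − 17.9) = 1.0742
FG = 259/(259 − 10.5) = 1.0423
ABV = (1.0742 − 1.0423)·131.25

4.1986 % ABV


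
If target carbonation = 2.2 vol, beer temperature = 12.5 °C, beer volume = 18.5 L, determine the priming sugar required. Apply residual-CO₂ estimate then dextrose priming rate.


residual = 14.695·(0.01821 + 0.09011·e^(−0.04·T));  sugar = (target − residual)·4.0·V
residual = 14.695·(0.01821 + 0.09011·e^(−0.04·12.5)) = 1.0707
sugar = (2.2 − 1.0707)·4.0·18.5

83.5650 g


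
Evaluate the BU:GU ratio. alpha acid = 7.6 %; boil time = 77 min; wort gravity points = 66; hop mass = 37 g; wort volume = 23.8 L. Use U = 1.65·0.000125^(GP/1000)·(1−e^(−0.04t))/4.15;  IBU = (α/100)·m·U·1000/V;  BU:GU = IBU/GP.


U = 1.65·0.000125^(66/1000)·(1−e^(−0.04·77))/4.15 = 0.2096
IBU = (7.6/100)·37·0.2096·1000/23.8 = 24.7649
BU:GU = 24.7649/66

0.3752


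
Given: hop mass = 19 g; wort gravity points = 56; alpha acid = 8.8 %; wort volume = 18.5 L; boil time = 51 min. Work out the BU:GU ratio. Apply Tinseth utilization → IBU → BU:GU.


U = 1.65·0.000125^(GP/1000)·(1−e^(−0.04t))/4.15;  IBU = (α/100)·m·U·1000/V;  BU:GU = IBU/GP
U = 1.65·0.000125^(56/1000)·(1−e^(−0.04·51))/4.15 = 0.2091
IBU = (8.8/100)·19·0.2091·1000/18.5 = 18.8987
BU:GU = 18.8987/56

0.3375


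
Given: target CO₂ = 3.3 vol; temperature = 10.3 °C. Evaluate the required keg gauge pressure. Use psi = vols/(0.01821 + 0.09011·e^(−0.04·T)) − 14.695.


psi = 3.3/(0.01821 + 0.09011·e^(−0.04·10.3)) − 14.695

27.6713 psi


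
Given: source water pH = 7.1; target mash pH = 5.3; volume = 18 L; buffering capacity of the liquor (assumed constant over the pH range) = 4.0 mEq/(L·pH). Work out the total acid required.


acid = buffering capacity · (pH_source − pH_target) · V
acid = 4.0 · (7.1 − 5.3) · 18

129.6000 mEq


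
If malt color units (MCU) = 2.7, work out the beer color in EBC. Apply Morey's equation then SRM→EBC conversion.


SRM = 1.4922·MCU^0.6859;  EBC = SRM·1.97
SRM = 1.4922·2.7^0.6859 = 2.9492
EBC = 2.9492·1.97

5.8099 EBC


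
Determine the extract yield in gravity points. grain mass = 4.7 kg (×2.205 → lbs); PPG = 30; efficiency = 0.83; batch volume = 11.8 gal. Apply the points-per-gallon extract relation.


points = lbs × PPG × eff / vol
lbs = 4.7 × 2.205 = 10.3635
points = 10.3635 × 30 × 0.83 / 11.8

21.8687 points


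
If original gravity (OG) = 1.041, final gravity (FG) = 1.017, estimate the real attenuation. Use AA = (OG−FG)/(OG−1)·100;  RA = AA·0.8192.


AA = (1.041 − 1.017)/(1.041 − 1)·100 = 58.5366
RA = 58.5366·0.8192

47.9532 %


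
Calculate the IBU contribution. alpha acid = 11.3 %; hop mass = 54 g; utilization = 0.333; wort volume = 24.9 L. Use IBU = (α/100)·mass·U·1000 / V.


IBU = (11.3/100)·54·0.333·1000 / 24.9

81.6051 IBU


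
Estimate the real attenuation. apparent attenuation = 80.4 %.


RA = AA · 0.8192
RA = 80.4 · 0.8192

65.8637 %


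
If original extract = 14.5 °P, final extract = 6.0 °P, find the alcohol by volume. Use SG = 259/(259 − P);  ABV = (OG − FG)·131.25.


OG = 259/(259 − 14.5) = 1.0593
FG = 259/(259 − 6.0) = 1.0237
ABV = (1.0593 − 1.0237)·131.25

4.6711 % ABV


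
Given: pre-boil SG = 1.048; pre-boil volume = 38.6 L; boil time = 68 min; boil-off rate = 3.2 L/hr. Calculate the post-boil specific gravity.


V_post = V_pre − rate·(t/60);  SG_post = 1 + (SG_pre−1)·V_pre/V_post
V_post = 38.6 − 3.2·(68/60) = 34.9733
SG_post = 1 + (1.048 − 1)·38.6/34.9733

1.0530


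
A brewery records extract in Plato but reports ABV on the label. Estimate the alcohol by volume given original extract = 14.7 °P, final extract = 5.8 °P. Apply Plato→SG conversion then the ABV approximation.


SG = 259/(259 − P);  ABV = (OG − FG)·131.25
OG = 259/(259 − 14.7) = 1.0602
FG = 259/(259 − 5.8) = 1.0229
ABV = (1.0602 − 1.0229)·131.25

4.8910 % ABV


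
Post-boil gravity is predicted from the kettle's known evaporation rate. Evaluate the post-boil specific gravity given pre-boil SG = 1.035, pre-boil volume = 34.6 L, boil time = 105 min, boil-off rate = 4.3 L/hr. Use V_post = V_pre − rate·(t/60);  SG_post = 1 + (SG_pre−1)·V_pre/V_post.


V_post = 34.6 − 4.3·(105/60) = 27.0750
SG_post = 1 + (1.035 − 1)·34.6/27.0750

1.0447


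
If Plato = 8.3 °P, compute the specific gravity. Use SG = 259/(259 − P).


SG = 259/(259 − 8.3)

1.0331


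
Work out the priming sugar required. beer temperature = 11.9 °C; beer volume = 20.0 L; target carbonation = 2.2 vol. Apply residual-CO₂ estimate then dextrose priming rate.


residual = 14.695·(0.01821 + 0.09011·e^(−0.04·T));  sugar = (target − residual)·4.0·V
residual = 14.695·(0.01821 + 0.09011·e^(−0.04·11.9)) = 1.0903
sugar = (2.2 − 1.0903)·4.0·20.0

88.7798 g


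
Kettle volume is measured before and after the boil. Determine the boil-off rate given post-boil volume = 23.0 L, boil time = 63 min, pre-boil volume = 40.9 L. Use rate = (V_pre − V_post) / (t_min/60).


rate = (40.9 − 23.0) / (63/60)

17.0476 L/hr


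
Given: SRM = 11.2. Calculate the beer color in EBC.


EBC = SRM · 1.97
EBC = 11.2 · 1.97

22.0640 EBC


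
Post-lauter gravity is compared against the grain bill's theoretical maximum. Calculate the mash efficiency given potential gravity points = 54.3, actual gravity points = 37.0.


efficiency = actual / potential × 100
efficiency = 37.0 / 54.3 × 100

68.1400 %


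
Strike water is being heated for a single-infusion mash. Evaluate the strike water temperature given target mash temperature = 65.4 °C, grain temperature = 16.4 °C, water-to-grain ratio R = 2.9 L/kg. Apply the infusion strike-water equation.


T_strike = (0.41/R)·(T_mash − T_grain) + T_mash
T_strike = (0.41/2.9)·(65.4 − 16.4) + 65.4

72.3276 °C


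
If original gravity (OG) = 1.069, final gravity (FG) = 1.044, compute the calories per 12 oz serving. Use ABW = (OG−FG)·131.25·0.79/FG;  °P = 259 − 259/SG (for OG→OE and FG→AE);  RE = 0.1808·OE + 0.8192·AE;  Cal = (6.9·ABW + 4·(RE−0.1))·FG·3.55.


ABW = (1.069 − 1.044)·131.25·0.79/1.044 = 2.4829
OE = 259 − 259/1.069 = 16.7175 °P
AE = 259 − 259/1.044 = 10.9157 °P
RE = 0.1808·16.7175 + 0.8192·10.9157 = 11.9647 °P
Cal = (6.9·2.4829 + 4·(11.9647−0.1))·1.044·3.55

239.3870 kcal


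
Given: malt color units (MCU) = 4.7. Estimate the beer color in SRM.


SRM = 1.4922 · MCU^0.6859
SRM = 1.4922 · 4.7^0.6859

4.3134 SRM


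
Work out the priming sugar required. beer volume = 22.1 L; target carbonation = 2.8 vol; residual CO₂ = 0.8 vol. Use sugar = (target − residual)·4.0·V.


sugar = (2.8 − 0.8)·4.0·22.1

176.8000 g


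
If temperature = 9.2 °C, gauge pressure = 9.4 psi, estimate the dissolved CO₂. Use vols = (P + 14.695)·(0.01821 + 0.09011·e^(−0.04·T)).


vols = (9.4 + 14.695)·(0.01821 + 0.09011·e^(−0.04·9.2))

1.9415 volumes


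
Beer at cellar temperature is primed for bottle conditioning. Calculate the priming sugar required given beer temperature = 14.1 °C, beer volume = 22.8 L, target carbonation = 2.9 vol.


residual = 14.695·(0.01821 + 0.09011·e^(−0.04·T));  sugar = (target − residual)·4.0·V
residual = 14.695·(0.01821 + 0.09011·e^(−0.04·14.1)) = 1.0210
sugar = (2.9 − 1.0210)·4.0·22.8

171.3691 g


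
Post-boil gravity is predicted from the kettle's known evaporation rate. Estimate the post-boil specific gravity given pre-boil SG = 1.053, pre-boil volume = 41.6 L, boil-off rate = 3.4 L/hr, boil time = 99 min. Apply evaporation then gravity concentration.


V_post = V_pre − rate·(t/60);  SG_post = 1 + (SG_pre−1)·V_pre/V_post
V_post = 41.6 − 3.4·(99/60) = 35.9900
SG_post = 1 + (1.053 − 1)·41.6/35.9900

1.0613


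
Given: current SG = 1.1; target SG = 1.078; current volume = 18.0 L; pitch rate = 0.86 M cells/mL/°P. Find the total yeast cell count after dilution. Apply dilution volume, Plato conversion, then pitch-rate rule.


V_w = V·((SG_c−1)/(SG_t−1)−1);  °P = 259 − 259/SG_t;  cells = rate·(V+V_w)·°P
V_w = 18.0·((1.1−1)/(1.078−1)−1) = 5.0769
V_final = 18.0 + 5.0769 = 23.0769
°P = 259 − 259/1.078 = 18.7403
cells = 0.86·23.0769·18.7403

371.9221 billion cells


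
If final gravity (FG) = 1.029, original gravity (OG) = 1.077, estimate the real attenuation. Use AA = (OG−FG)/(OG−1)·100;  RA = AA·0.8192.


AA = (1.077 − 1.029)/(1.077 − 1)·100 = 62.3377
RA = 62.3377·0.8192

51.0670 %


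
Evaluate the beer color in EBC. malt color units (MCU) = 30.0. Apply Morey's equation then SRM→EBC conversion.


SRM = 1.4922·MCU^0.6859;  EBC = SRM·1.97
SRM = 1.4922·30.0^0.6859 = 15.3810
EBC = 15.3810·1.97

30.3006 EBC


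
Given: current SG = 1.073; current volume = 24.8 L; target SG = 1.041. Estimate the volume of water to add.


V_water = V·((SG_curr − 1)/(SG_target − 1) − 1)
V_water = 24.8·((1.073 − 1)/(1.041 − 1) − 1)

19.3561 L


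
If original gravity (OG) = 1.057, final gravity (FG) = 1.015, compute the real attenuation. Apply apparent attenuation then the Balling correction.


AA = (OG−FG)/(OG−1)·100;  RA = AA·0.8192
AA = (1.057 − 1.015)/(1.057 − 1)·100 = 73.6842
RA = 73.6842·0.8192

60.3621 %


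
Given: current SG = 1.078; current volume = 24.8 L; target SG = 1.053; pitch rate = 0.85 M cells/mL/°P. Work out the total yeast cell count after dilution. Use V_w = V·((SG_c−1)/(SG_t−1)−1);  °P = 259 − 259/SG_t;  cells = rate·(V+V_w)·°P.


V_w = 24.8·((1.078−1)/(1.053−1)−1) = 11.6981
V_final = 24.8 + 11.6981 = 36.4981
°P = 259 − 259/1.053 = 13.0361
cells = 0.85·36.4981·13.0361

404.4237 billion cells


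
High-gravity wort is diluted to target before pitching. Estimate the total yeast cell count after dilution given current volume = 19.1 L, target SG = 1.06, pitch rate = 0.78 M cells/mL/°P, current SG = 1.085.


V_w = V·((SG_c−1)/(SG_t−1)−1);  °P = 259 − 259/SG_t;  cells = rate·(V+V_w)·°P
V_w = 19.1·((1.085−1)/(1.06−1)−1) = 7.9583
V_final = 19.1 + 7.9583 = 27.0583
°P = 259 − 259/1.06 = 14.6604
cells = 0.78·27.0583·14.6604

309.4146 billion cells


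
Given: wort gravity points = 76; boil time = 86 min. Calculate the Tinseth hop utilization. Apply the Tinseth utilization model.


U = 1.65·0.000125^(GP/1000) · (1 − e^(−0.04·t))/4.15
bigness = 1.65·0.000125^(76/1000) = 0.8334
boil_factor = (1 − e^(−0.04·86))/4.15 = 0.2332
U = 0.8334 · 0.2332

0.1944


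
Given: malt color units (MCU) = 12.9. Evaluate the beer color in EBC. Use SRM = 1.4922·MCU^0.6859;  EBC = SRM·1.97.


SRM = 1.4922·12.9^0.6859 = 8.6215
EBC = 8.6215·1.97

16.9843 EBC


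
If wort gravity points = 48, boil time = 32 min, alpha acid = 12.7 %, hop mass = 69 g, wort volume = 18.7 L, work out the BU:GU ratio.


U = 1.65·0.000125^(GP/1000)·(1−e^(−0.04t))/4.15;  IBU = (α/100)·m·U·1000/V;  BU:GU = IBU/GP
U = 1.65·0.000125^(48/1000)·(1−e^(−0.04·32))/4.15 = 0.1865
IBU = (12.7/100)·69·0.1865·1000/18.7 = 87.3803
BU:GU = 87.3803/48

1.8204


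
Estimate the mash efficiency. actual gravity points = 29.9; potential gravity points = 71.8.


efficiency = actual / potential × 100
efficiency = 29.9 / 71.8 × 100

41.6435 %


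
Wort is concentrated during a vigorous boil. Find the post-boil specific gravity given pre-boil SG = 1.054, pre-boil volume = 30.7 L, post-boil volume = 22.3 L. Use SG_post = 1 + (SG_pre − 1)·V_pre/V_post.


pts_pre = (1.054 − 1)·1000 = 54.0000
pts_post = 54.0000·30.7/22.3 = 74.3408
SG_post = 1 + 74.3408/1000

1.0743


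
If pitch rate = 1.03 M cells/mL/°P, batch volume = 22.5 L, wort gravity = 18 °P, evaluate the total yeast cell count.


cells (billions) = rate · V_L · °P
cells = 1.03 · 22.5 · 18

417.1500 billion cells


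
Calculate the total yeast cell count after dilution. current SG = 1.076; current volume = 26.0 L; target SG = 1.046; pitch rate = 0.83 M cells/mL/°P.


V_w = V·((SG_c−1)/(SG_t−1)−1);  °P = 259 − 259/SG_t;  cells = rate·(V+V_w)·°P
V_w = 26.0·((1.076−1)/(1.046−1)−1) = 16.9565
V_final = 26.0 + 16.9565 = 42.9565
°P = 259 − 259/1.046 = 11.3901
cells = 0.83·42.9565·11.3901

406.1001 billion cells


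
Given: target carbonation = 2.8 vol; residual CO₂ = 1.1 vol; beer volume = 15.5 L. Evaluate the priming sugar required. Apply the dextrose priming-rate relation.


sugar = (target − residual)·4.0·V
sugar = (2.8 − 1.1)·4.0·15.5

105.4000 g


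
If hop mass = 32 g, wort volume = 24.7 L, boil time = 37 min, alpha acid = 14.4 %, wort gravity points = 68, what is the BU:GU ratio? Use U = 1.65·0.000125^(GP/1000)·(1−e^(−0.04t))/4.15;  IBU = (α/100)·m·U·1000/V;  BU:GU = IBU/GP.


U = 1.65·0.000125^(68/1000)·(1−e^(−0.04·37))/4.15 = 0.1667
IBU = (14.4/100)·32·0.1667·1000/24.7 = 31.0930
BU:GU = 31.0930/68

0.4572


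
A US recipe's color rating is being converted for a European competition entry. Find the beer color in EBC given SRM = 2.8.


EBC = SRM · 1.97
EBC = 2.8 · 1.97

5.5160 EBC


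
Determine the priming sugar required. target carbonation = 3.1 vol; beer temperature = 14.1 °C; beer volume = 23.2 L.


residual = 14.695·(0.01821 + 0.09011·e^(−0.04·T));  sugar = (target − residual)·4.0·V
residual = 14.695·(0.01821 + 0.09011·e^(−0.04·14.1)) = 1.0210
sugar = (3.1 − 1.0210)·4.0·23.2

192.9356 g


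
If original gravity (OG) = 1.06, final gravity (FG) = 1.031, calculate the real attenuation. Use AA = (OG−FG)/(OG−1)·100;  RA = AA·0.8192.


AA = (1.06 − 1.031)/(1.06 − 1)·100 = 48.3333
RA = 48.3333·0.8192

39.5947 %


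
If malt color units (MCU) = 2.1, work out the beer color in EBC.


SRM = 1.4922·MCU^0.6859;  EBC = SRM·1.97
SRM = 1.4922·2.1^0.6859 = 2.4822
EBC = 2.4822·1.97

4.8899 EBC


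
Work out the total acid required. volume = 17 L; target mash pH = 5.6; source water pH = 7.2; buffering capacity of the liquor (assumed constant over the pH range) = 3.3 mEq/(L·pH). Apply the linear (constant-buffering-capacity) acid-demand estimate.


acid = buffering capacity · (pH_source − pH_target) · V
acid = 3.3 · (7.2 − 5.6) · 17

89.7600 mEq


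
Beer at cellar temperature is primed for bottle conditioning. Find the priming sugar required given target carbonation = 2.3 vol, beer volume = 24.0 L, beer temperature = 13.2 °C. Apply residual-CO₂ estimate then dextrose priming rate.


residual = 14.695·(0.01821 + 0.09011·e^(−0.04·T));  sugar = (target − residual)·4.0·V
residual = 14.695·(0.01821 + 0.09011·e^(−0.04·13.2)) = 1.0486
sugar = (2.3 − 1.0486)·4.0·24.0

120.1375 g


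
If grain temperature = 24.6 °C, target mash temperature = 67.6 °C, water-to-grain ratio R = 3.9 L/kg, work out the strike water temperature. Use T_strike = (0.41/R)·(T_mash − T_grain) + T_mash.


T_strike = (0.41/3.9)·(67.6 − 24.6) + 67.6

72.1205 °C


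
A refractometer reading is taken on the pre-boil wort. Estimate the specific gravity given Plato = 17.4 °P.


SG = 259/(259 − P)
SG = 259/(259 − 17.4)

1.0720


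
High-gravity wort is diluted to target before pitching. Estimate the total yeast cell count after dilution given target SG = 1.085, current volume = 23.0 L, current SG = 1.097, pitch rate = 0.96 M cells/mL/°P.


V_w = V·((SG_c−1)/(SG_t−1)−1);  °P = 259 − 259/SG_t;  cells = rate·(V+V_w)·°P
V_w = 23.0·((1.097−1)/(1.085−1)−1) = 3.2471
V_final = 23.0 + 3.2471 = 26.2471
°P = 259 − 259/1.085 = 20.2903
cells = 0.96·26.2471·20.2903

511.2588 billion cells


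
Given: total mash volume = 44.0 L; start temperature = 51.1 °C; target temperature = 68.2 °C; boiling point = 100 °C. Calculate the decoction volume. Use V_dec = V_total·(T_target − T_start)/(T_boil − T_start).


V_dec = 44.0·(68.2 − 51.1)/(100 − 51.1)

15.3865 L


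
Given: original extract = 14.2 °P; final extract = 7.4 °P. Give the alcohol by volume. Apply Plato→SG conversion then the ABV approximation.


SG = 259/(259 − P);  ABV = (OG − FG)·131.25
OG = 259/(259 − 14.2) = 1.0580
FG = 259/(259 − 7.4) = 1.0294
ABV = (1.0580 − 1.0294)·131.25

3.7531 % ABV


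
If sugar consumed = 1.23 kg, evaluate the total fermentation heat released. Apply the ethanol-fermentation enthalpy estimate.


Q = m_sugar · 590 kJ/kg
Q = 1.23 · 590

725.7000 kJ


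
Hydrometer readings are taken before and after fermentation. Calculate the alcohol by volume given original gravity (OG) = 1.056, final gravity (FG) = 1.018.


ABV = (OG − FG) · 131.25
ABV = (1.056 − 1.018) · 131.25

4.9875 % ABV


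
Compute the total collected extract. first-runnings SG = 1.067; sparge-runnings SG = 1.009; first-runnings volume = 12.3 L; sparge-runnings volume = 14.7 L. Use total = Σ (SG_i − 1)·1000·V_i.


first = (1.067 − 1)·1000·12.3 = 824.1000
sparge = (1.009 − 1)·1000·14.7 = 132.3000
total = 824.1000 + 132.3000

956.4000 gravity·L


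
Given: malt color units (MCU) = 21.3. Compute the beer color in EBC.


SRM = 1.4922·MCU^0.6859;  EBC = SRM·1.97
SRM = 1.4922·21.3^0.6859 = 12.1608
EBC = 12.1608·1.97

23.9568 EBC


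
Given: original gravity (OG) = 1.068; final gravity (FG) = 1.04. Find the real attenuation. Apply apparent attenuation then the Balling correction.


AA = (OG−FG)/(OG−1)·100;  RA = AA·0.8192
AA = (1.068 − 1.04)/(1.068 − 1)·100 = 41.1765
RA = 41.1765·0.8192

33.7318 %


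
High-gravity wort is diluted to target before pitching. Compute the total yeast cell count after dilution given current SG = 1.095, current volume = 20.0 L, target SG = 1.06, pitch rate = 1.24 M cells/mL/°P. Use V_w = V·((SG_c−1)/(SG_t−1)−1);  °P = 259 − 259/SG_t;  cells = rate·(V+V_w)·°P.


V_w = 20.0·((1.095−1)/(1.06−1)−1) = 11.6667
V_final = 20.0 + 11.6667 = 31.6667
°P = 259 − 259/1.06 = 14.6604
cells = 1.24·31.6667·14.6604

575.6642 billion cells


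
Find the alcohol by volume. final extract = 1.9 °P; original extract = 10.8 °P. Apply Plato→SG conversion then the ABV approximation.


SG = 259/(259 − P);  ABV = (OG − FG)·131.25
OG = 259/(259 − 10.8) = 1.0435
FG = 259/(259 − 1.9) = 1.0074
ABV = (1.0435 − 1.0074)·131.25

4.7412 % ABV


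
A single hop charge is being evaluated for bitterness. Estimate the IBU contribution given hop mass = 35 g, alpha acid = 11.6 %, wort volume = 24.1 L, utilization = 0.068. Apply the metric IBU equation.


IBU = (α/100)·mass·U·1000 / V
IBU = (11.6/100)·35·0.068·1000 / 24.1

11.4556 IBU


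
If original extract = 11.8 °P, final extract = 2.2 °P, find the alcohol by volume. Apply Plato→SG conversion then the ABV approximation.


SG = 259/(259 − P);  ABV = (OG − FG)·131.25
OG = 259/(259 − 11.8) = 1.0477
FG = 259/(259 − 2.2) = 1.0086
ABV = (1.0477 − 1.0086)·131.25

5.1408 % ABV


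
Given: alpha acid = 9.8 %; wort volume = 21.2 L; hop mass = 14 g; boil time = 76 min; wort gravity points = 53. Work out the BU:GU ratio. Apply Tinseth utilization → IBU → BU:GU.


U = 1.65·0.000125^(GP/1000)·(1−e^(−0.04t))/4.15;  IBU = (α/100)·m·U·1000/V;  BU:GU = IBU/GP
U = 1.65·0.000125^(53/1000)·(1−e^(−0.04·76))/4.15 = 0.2351
IBU = (9.8/100)·14·0.2351·1000/21.2 = 15.2161
BU:GU = 15.2161/53

0.2871


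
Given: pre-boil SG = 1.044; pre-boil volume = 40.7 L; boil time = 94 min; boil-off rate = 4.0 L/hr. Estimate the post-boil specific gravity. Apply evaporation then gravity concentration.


V_post = V_pre − rate·(t/60);  SG_post = 1 + (SG_pre−1)·V_pre/V_post
V_post = 40.7 − 4.0·(94/60) = 34.4333
SG_post = 1 + (1.044 − 1)·40.7/34.4333

1.0520


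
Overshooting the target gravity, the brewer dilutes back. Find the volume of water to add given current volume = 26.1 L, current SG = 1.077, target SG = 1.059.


V_water = V·((SG_curr − 1)/(SG_target − 1) − 1)
V_water = 26.1·((1.077 − 1)/(1.059 − 1) − 1)

7.9627 L


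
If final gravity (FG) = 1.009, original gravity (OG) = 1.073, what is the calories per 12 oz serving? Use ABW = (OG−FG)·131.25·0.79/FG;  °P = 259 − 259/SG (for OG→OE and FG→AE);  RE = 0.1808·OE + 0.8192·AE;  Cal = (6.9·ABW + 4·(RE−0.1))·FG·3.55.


ABW = (1.073 − 1.009)·131.25·0.79/1.009 = 6.5768
OE = 259 − 259/1.073 = 17.6207 °P
AE = 259 − 259/1.009 = 2.3102 °P
RE = 0.1808·17.6207 + 0.8192·2.3102 = 5.0783 °P
Cal = (6.9·6.5768 + 4·(5.0783−0.1))·1.009·3.55

233.8775 kcal


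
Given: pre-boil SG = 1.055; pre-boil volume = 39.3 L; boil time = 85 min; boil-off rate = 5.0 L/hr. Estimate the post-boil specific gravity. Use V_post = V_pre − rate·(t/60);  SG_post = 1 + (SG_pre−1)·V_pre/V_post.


V_post = 39.3 − 5.0·(85/60) = 32.2167
SG_post = 1 + (1.055 − 1)·39.3/32.2167

1.0671


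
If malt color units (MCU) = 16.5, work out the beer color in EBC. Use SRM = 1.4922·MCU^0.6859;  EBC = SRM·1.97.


SRM = 1.4922·16.5^0.6859 = 10.2070
EBC = 10.2070·1.97

20.1078 EBC


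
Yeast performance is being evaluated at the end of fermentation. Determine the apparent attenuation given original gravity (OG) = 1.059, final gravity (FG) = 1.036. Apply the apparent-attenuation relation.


AA = (OG − FG)/(OG − 1) · 100
AA = (1.059 − 1.036)/(1.059 − 1) · 100

38.9831 %


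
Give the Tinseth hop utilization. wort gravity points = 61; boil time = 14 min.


U = 1.65·0.000125^(GP/1000) · (1 − e^(−0.04·t))/4.15
bigness = 1.65·0.000125^(61/1000) = 0.9537
boil_factor = (1 − e^(−0.04·14))/4.15 = 0.1033
U = 0.9537 · 0.1033

0.0985


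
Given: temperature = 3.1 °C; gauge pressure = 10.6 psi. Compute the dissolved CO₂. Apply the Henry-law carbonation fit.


vols = (P + 14.695)·(0.01821 + 0.09011·e^(−0.04·T))
vols = (10.6 + 14.695)·(0.01821 + 0.09011·e^(−0.04·3.1))

2.4741 volumes


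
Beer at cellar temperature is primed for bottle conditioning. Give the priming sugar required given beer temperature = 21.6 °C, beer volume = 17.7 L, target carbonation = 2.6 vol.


residual = 14.695·(0.01821 + 0.09011·e^(−0.04·T));  sugar = (target − residual)·4.0·V
residual = 14.695·(0.01821 + 0.09011·e^(−0.04·21.6)) = 0.8257
sugar = (2.6 − 0.8257)·4.0·17.7

125.6207 g


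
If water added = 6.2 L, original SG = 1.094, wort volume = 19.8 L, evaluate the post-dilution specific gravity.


SG_new = 1 + (SG_old − 1)·V_old/(V_old + V_water)
pts = (1.094 − 1)·1000·19.8/(19.8 + 6.2) = 71.5846
SG_new = 1 + 71.5846/1000

1.0716
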